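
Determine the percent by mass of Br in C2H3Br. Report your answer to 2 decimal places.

Molar mass = 2(12.01) + 3(1.008) + 1(79.90) = 106.944 g/mol
Mass of Br per mole = 1 × 79.90 = 79.900 g
% Br = 79.900 / 106.944 × 100 = 74.71%

74.71%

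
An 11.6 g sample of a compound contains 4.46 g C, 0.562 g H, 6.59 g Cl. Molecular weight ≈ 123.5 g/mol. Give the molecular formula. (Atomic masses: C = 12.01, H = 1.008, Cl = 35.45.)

C4H6Cl2

n(C) = 4.46/12.01 = 0.3714, n(H) = 0.562/1.008 = 0.5575, n(Cl) = 6.59/35.45 = 0.1859
Smallest is Cl at 0.1859 mol; normalising gives C 1.998, H 2.999, Cl 1.000
≈ 2:3:1 → C2H3Cl
Empirical-formula mass = 62.49 g/mol
n = 123.5 / 62.49 = 1.98 ≈ 2
Molecular formula = (C2H3Cl)×2 = C4H6Cl2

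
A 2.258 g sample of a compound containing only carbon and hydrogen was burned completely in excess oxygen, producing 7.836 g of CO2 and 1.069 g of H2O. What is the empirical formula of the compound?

mol C = 7.836 / 44.01 = 0.1781; mass C = 0.1781 × 12.01 = 2.138 g
mol H = 2 × (1.069 / 18.02) = 0.1186; mass H = 0.1186 × 1.008 = 0.1196 g
Divide by the smallest (0.1186 mol H): C 1.501, H 1.000
Multiply by 2: C 3.00, H 2.00 → C3H2

C3H2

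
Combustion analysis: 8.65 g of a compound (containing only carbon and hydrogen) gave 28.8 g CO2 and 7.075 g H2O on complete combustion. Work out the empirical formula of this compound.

mol C = 28.8 / 44.01 = 0.6544; mass C = 0.6544 × 12.01 = 7.859 g
mol H = 2 × (7.075 / 18.02) = 0.7852; mass H = 0.7852 × 1.008 = 0.7915 g
Smallest is C at 0.6544 mol; normalising gives C 1.000, H 1.200
×5: C 5.00, H 6.00 → C5H6

C5H6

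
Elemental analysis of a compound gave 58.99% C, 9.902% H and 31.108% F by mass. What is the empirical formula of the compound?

C3H6F

Assume 100 g: 58.99 g C, 9.902 g H, 31.108 g F.
Moles — C: 58.99 / 12.01 = 4.912 mol; H: 9.902 / 1.008 = 9.823 mol; F: 31.108 / 19.00 = 1.637 mol
Smallest is F at 1.637 mol; normalising gives C 3.000, H 6.000, F 1.000
≈ 3:6:1 → C3H6F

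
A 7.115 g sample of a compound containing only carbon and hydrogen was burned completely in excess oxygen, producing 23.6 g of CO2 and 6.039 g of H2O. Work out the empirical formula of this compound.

mol C = 23.6 / 44.01 = 0.5362; mass C = 0.5362 × 12.01 = 6.440 g
mol H = 2 × (6.039 / 18.02) = 0.6703; mass H = 0.6703 × 1.008 = 0.6756 g
Divide by the smallest (0.5362 mol C): C 1.000, H 1.250
Scaling by 4: C 4.00, H 5.00 → C4H5

C4H5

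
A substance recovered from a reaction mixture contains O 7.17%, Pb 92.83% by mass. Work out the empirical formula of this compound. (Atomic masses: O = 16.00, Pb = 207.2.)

OPb

Assume 100 g: 7.17 g O, 92.83 g Pb.
Moles — O: 7.17 / 16.00 = 0.4481 mol; Pb: 92.83 / 207.2 = 0.448 mol
Ratios (÷ 0.448): O 1.000, Pb 1.000
Ratio ≈ 1:1, so the empirical formula is OPb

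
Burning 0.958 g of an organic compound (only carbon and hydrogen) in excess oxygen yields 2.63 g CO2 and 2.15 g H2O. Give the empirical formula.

mol C = 2.63 / 44.01 = 0.05976; mass C = 0.05976 × 12.01 = 0.7177 g
mol H = 2 × (2.15 / 18.02) = 0.2386; mass H = 0.2386 × 1.008 = 0.2405 g
Ratios (÷ 0.05976): C 1.000, H 3.993
→ CH4

CH4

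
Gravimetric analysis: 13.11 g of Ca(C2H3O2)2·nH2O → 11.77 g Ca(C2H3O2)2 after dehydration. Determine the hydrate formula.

Ca(C2H3O2)2·H2O

Mass of water lost = 13.11 − 11.77 = 1.34 g → 1.34 / 18.02 = 0.07436 mol H2O
Molar mass of Ca(C2H3O2)2 = 158.17 g/mol → mol Ca(C2H3O2)2 = 11.77 / 158.17 = 0.07441
n = 0.07436 / 0.07441 = 1.00 ≈ 1 → Ca(C2H3O2)2·H2O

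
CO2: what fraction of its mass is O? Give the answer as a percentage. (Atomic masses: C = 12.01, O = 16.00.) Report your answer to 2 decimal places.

72.71%

Molar mass = 1(12.01) + 2(16.00) = 44.010 g/mol
Mass of O per mole = 2 × 16.00 = 32.000 g
% O = 32.000 / 44.010 × 100 = 72.71%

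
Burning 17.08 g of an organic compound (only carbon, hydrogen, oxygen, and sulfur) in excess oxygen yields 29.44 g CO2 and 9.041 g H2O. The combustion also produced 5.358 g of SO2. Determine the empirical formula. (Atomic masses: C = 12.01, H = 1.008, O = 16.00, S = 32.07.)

mol C = 29.44 / 44.01 = 0.6689; mass C = 0.6689 × 12.01 = 8.034 g
mol H = 2 × (9.041 / 18.02) = 1.003; mass H = 1.003 × 1.008 = 1.011 g
mol S = 5.358 / 64.07 = 0.08363; mass S = 2.682 g
mass O = 17.08 − (11.73) = 5.353 g → mol O = 0.3345
Divide by the smallest (0.08363 mol S): C 7.999, H 11.999, O 4.000, S 1.000
Ratio ≈ 8:12:4:1, so the empirical formula is C8H12O4S

C8H12O4S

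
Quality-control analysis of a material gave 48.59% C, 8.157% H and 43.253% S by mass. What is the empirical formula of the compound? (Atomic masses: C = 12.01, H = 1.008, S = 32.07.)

Assume 100 g: 48.59 g C, 8.157 g H, 43.253 g S.
Moles — C: 48.59 / 12.01 = 4.046 mol; H: 8.157 / 1.008 = 8.092 mol; S: 43.253 / 32.07 = 1.349 mol
Divide by the smallest (1.349 mol S): C 3.000, H 6.000, S 1.000
≈ 3:6:1 → C3H6S

C3H6S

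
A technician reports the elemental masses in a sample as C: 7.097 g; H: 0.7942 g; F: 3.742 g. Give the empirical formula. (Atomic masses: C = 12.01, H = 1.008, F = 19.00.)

C: 7.097 g ÷ 12.01 g/mol = 0.5909 mol
H: 0.7942 g ÷ 1.008 g/mol = 0.7879 mol
F: 3.742 g ÷ 19.00 g/mol = 0.1969 mol
Smallest is F at 0.1969 mol; normalising gives C 3.000, H 4.001, F 1.000
Ratio ≈ 3:4:1, so the empirical formula is C3H4F

C3H4F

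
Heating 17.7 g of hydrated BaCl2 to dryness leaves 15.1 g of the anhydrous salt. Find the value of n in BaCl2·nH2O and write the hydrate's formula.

BaCl2·2H2O

Mass of water lost = 17.7 − 15.1 = 2.6 g → 2.6 / 18.02 = 0.1443 mol H2O
Molar mass of BaCl2 = 208.23 g/mol → mol BaCl2 = 15.1 / 208.23 = 0.07252
n = 0.1443 / 0.07252 = 1.99 ≈ 2 → BaCl2·2H2O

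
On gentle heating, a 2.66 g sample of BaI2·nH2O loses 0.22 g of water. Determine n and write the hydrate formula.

Mass of anhydrous BaI2 = 2.66 − 0.22 = 2.44 g
mol H2O = 0.22 / 18.02 = 0.01221
Molar mass of BaI2 = 391.13 g/mol → mol BaI2 = 2.44 / 391.13 = 0.006238
n = 0.01221 / 0.006238 = 1.96 ≈ 2 → BaI2·2H2O

BaI2·2H2O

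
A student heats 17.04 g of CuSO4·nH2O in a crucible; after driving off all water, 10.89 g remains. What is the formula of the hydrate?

Mass of water lost = 17.04 − 10.89 = 6.15 g → 6.15 / 18.02 = 0.3413 mol H2O
Molar mass of CuSO4 = 159.62 g/mol → mol CuSO4 = 10.89 / 159.62 = 0.06822
n = 0.3413 / 0.06822 = 5.00 ≈ 5 → CuSO4·5H2O

CuSO4·5H2O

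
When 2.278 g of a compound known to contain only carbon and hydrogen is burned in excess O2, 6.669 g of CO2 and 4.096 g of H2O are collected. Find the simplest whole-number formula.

CH3

mol C = 6.669 / 44.01 = 0.1515; mass C = 0.1515 × 12.01 = 1.820 g
mol H = 2 × (4.096 / 18.02) = 0.4546; mass H = 0.4546 × 1.008 = 0.4582 g
Ratios (÷ 0.1515): C 1.000, H 3.000
≈ 1:3 → CH3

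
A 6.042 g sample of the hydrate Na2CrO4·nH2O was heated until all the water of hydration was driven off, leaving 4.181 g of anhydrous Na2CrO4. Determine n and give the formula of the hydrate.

Mass of water lost = 6.042 − 4.181 = 1.861 g → 1.861 / 18.02 = 0.1033 mol H2O
Molar mass of Na2CrO4 = 161.98 g/mol → mol Na2CrO4 = 4.181 / 161.98 = 0.02581
n = 0.1033 / 0.02581 = 4.00 ≈ 4 → Na2CrO4·4H2O

Na2CrO4·4H2O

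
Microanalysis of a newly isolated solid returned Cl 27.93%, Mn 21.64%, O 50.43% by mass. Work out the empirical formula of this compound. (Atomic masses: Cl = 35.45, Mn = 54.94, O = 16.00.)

Assume 100 g: 27.93 g Cl, 21.64 g Mn, 50.43 g O.
Cl: 27.93 g ÷ 35.45 g/mol = 0.7879 mol
Mn: 21.64 g ÷ 54.94 g/mol = 0.3939 mol
O: 50.43 g ÷ 16.00 g/mol = 3.152 mol
Divide by the smallest (0.3939 mol Mn): Cl 2.000, Mn 1.000, O 8.002
Ratio ≈ 2:1:8, so the empirical formula is Cl2MnO8

Cl2MnO8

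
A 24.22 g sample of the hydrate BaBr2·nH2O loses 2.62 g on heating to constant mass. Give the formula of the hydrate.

BaBr2·2H2O

Mass of anhydrous BaBr2 = 24.22 − 2.62 = 21.6 g
mol H2O = 2.62 / 18.02 = 0.1454
Molar mass of BaBr2 = 297.13 g/mol → mol BaBr2 = 21.6 / 297.13 = 0.0727
n = 0.1454 / 0.0727 = 2.00 ≈ 2 → BaBr2·2H2O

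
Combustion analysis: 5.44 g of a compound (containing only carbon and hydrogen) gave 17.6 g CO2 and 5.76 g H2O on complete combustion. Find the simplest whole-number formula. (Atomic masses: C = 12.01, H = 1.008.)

mol C = 17.6 / 44.01 = 0.3999; mass C = 0.3999 × 12.01 = 4.803 g
mol H = 2 × (5.76 / 18.02) = 0.6393; mass H = 0.6393 × 1.008 = 0.6444 g
Smallest is C at 0.3999 mol; normalising gives C 1.000, H 1.599
Multiply by 5: C 5.00, H 7.99 → C5H8

C5H8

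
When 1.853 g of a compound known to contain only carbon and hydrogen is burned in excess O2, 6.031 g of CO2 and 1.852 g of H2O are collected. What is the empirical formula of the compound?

C2H3

mol C = 6.031 / 44.01 = 0.1370; mass C = 0.1370 × 12.01 = 1.646 g
mol H = 2 × (1.852 / 18.02) = 0.2055; mass H = 0.2055 × 1.008 = 0.2072 g
Ratios (÷ 0.137): C 1.000, H 1.500
Scaling by 2: C 2.00, H 3.00 → C2H3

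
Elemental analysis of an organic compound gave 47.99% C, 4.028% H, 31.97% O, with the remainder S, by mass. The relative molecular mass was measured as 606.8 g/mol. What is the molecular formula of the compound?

C24H24O12S3

Assume 100 g: 47.99 g C, 4.028 g H, 31.97 g O, 16.012 g S.
Moles — C: 47.99 / 12.01 = 3.996 mol; H: 4.028 / 1.008 = 3.996 mol; O: 31.97 / 16.00 = 1.998 mol; S: 16.012 / 32.07 = 0.4993 mol
Ratios (÷ 0.4993): C 8.003, H 8.004, O 4.002, S 1.000
Ratio ≈ 8:8:4:1, so the empirical formula is C8H8O4S
Empirical-formula mass = 200.21 g/mol
n = 606.8 / 200.21 = 3.03 ≈ 3
Molecular formula = (C8H8O4S)×3 = C24H24O12S3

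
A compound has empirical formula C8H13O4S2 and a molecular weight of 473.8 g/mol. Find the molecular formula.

C16H26O8S4

Empirical-formula mass = 237.32 g/mol
n = 473.8 / 237.32 = 2.00 ≈ 2
Molecular formula = (C8H13O4S2)2 = C16H26O8S4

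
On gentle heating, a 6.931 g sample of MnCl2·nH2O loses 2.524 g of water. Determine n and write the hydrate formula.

Mass of anhydrous MnCl2 = 6.931 − 2.524 = 4.407 g
mol H2O = 2.524 / 18.02 = 0.1401
Molar mass of MnCl2 = 125.84 g/mol → mol MnCl2 = 4.407 / 125.84 = 0.03502
n = 0.1401 / 0.03502 = 4.00 ≈ 4 → MnCl2·4H2O

MnCl2·4H2O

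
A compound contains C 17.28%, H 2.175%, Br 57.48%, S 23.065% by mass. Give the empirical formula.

Assume 100 g: 17.28 g C, 2.175 g H, 57.48 g Br, 23.065 g S.
Moles — C: 17.28 / 12.01 = 1.439 mol; H: 2.175 / 1.008 = 2.158 mol; Br: 57.48 / 79.90 = 0.7194 mol; S: 23.065 / 32.07 = 0.7192 mol
Ratios (÷ 0.7192): C 2.001, H 3.000, Br 1.000, S 1.000
Ratio ≈ 2:3:1:1, so the empirical formula is C2H3BrS

C2H3BrS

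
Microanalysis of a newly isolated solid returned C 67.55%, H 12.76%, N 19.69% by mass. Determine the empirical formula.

Assume 100 g: 67.55 g C, 12.76 g H, 19.69 g N.
Moles — C: 67.55 / 12.01 = 5.624 mol; H: 12.76 / 1.008 = 12.66 mol; N: 19.69 / 14.01 = 1.405 mol
Smallest is N at 1.405 mol; normalising gives C 4.002, H 9.007, N 1.000
→ C4H9N

C4H9N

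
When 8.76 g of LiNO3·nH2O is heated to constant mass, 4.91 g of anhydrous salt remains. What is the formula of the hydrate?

Mass of water lost = 8.76 − 4.91 = 3.85 g → 3.85 / 18.02 = 0.2137 mol H2O
Molar mass of LiNO3 = 68.95 g/mol → mol LiNO3 = 4.91 / 68.95 = 0.07121
n = 0.2137 / 0.07121 = 3.00 ≈ 3 → LiNO3·3H2O

LiNO3·3H2O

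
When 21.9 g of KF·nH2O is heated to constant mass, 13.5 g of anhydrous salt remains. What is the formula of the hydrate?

KF·2H2O

Mass of water lost = 21.9 − 13.5 = 8.4 g → 8.4 / 18.02 = 0.4661 mol H2O
Molar mass of KF = 58.10 g/mol → mol KF = 13.5 / 58.10 = 0.2324
n = 0.4661 / 0.2324 = 2.01 ≈ 2 → KF·2H2O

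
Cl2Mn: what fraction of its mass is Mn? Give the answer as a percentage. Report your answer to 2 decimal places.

Molar mass = 2(35.45) + 1(54.94) = 125.840 g/mol
Mass of Mn per mole = 1 × 54.94 = 54.940 g
% Mn = 54.940 / 125.840 × 100 = 43.66%

43.66%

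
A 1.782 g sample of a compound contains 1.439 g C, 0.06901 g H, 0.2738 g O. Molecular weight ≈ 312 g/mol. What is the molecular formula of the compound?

C21H12O3

C: 1.439 g ÷ 12.01 g/mol = 0.1198 mol
H: 0.06901 g ÷ 1.008 g/mol = 0.06846 mol
O: 0.2738 g ÷ 16.00 g/mol = 0.01711 mol
Divide by the smallest (0.01711 mol O): C 7.002, H 4.001, O 1.000
≈ 7:4:1 → C7H4O
Empirical-formula mass = 104.10 g/mol
n = 312 / 104.10 = 3.00 ≈ 3
Molecular formula = (C7H4O)×3 = C21H12O3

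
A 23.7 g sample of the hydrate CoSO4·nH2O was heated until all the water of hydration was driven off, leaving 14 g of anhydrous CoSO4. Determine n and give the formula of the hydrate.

Mass of water lost = 23.7 − 14 = 9.7 g → 9.7 / 18.02 = 0.5383 mol H2O
Molar mass of CoSO4 = 155.00 g/mol → mol CoSO4 = 14 / 155.00 = 0.09032
n = 0.5383 / 0.09032 = 5.96 ≈ 6 → CoSO4·6H2O

CoSO4·6H2O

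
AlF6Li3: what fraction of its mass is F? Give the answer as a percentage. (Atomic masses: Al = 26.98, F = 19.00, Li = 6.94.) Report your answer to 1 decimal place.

Molar mass = 1(26.98) + 6(19.00) + 3(6.94) = 161.800 g/mol
Mass of F per mole = 6 × 19.00 = 114.000 g
% F = 114.000 / 161.800 × 100 = 70.5%

70.5%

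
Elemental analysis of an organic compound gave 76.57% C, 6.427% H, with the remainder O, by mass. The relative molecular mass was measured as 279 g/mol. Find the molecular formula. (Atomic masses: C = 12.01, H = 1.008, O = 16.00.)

C18H18O3

Assume 100 g: 76.57 g C, 6.427 g H, 17.003 g O.
n(C) = 76.57/12.01 = 6.376, n(H) = 6.427/1.008 = 6.376, n(O) = 17.003/16.00 = 1.063
Ratios (÷ 1.063): C 5.999, H 6.000, O 1.000
Ratio ≈ 6:6:1, so the empirical formula is C6H6O
Empirical-formula mass = 94.11 g/mol
n = 279 / 94.11 = 2.96 ≈ 3
Molecular formula = (C6H6O)×3 = C18H18O3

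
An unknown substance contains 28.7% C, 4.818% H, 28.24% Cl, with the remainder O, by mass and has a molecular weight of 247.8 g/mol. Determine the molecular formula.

C6H12Cl2O6

Assume 100 g: 28.7 g C, 4.818 g H, 28.24 g Cl, 38.242 g O.
C: 28.7 g ÷ 12.01 g/mol = 2.39 mol
H: 4.818 g ÷ 1.008 g/mol = 4.78 mol
Cl: 28.24 g ÷ 35.45 g/mol = 0.7966 mol
O: 38.242 g ÷ 16.00 g/mol = 2.39 mol
Divide by the smallest (0.7966 mol Cl): C 3.000, H 6.000, Cl 1.000, O 3.000
≈ 3:6:1:3 → C3H6ClO3
Empirical-formula mass = 125.53 g/mol
n = 247.8 / 125.53 = 1.97 ≈ 2
Molecular formula = (C3H6ClO3)×2 = C6H12Cl2O6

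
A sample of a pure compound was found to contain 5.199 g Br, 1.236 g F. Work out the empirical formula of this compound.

n(Br) = 5.199/79.90 = 0.06507, n(F) = 1.236/19.00 = 0.06505
Ratios (÷ 0.06505): Br 1.000, F 1.000
→ BrF

BrF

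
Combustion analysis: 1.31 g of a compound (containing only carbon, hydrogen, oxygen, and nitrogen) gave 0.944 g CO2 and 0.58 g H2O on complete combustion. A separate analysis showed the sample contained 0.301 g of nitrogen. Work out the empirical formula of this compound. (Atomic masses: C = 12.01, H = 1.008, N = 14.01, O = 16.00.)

mol C = 0.944 / 44.01 = 0.02145; mass C = 0.02145 × 12.01 = 0.2576 g
mol H = 2 × (0.58 / 18.02) = 0.06437; mass H = 0.06437 × 1.008 = 0.06489 g
mol N = 0.301 / 14.01 = 0.02148
mass O = 1.31 − (0.6235) = 0.6865 g → mol O = 0.04291
Divide by the smallest (0.02145 mol C): C 1.000, H 3.001, N 1.002, O 2.000
≈ 1:3:1:2 → CH3NO2

CH3NO2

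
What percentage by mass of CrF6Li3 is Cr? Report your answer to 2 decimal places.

27.83%

Molar mass = 1(52.00) + 6(19.00) + 3(6.94) = 186.820 g/mol
Mass of Cr per mole = 1 × 52.00 = 52.000 g
% Cr = 52.000 / 186.820 × 100 = 27.83%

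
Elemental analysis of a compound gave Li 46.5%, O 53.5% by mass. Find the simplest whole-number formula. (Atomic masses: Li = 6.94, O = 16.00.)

Assume 100 g: 46.5 g Li, 53.5 g O.
Li: 46.5 g ÷ 6.94 g/mol = 6.7 mol
O: 53.5 g ÷ 16.00 g/mol = 3.344 mol
Divide by the smallest (3.344 mol O): Li 2.004, O 1.000
≈ 2:1 → Li2O

Li2O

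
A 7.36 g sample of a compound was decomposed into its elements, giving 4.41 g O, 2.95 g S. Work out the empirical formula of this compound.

Moles — O: 4.41 / 16.00 = 0.2756 mol; S: 2.95 / 32.07 = 0.09199 mol
Divide by the smallest (0.09199 mol S): O 2.996, S 1.000
≈ 3:1 → O3S

O3S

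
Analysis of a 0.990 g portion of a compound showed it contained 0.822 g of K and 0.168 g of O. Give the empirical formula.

n(K) = 0.822/39.10 = 0.02102, n(O) = 0.168/16.00 = 0.0105
Divide by the smallest (0.0105 mol O): K 2.002, O 1.000
≈ 2:1 → K2O

K2O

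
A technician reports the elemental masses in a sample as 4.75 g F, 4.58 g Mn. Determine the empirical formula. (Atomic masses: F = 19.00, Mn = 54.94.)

F: 4.75 g ÷ 19.00 g/mol = 0.25 mol
Mn: 4.58 g ÷ 54.94 g/mol = 0.08336 mol
Ratios (÷ 0.08336): F 2.999, Mn 1.000
Ratio ≈ 3:1, so the empirical formula is F3Mn

F3Mn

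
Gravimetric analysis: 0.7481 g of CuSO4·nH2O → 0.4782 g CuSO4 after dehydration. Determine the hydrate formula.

Mass of water lost = 0.7481 − 0.4782 = 0.2699 g → 0.2699 / 18.02 = 0.01498 mol H2O
Molar mass of CuSO4 = 159.62 g/mol → mol CuSO4 = 0.4782 / 159.62 = 0.002996
n = 0.01498 / 0.002996 = 5.00 ≈ 5 → CuSO4·5H2O

CuSO4·5H2O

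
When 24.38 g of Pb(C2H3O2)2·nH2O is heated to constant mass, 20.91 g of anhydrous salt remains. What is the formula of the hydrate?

Mass of water lost = 24.38 − 20.91 = 3.47 g → 3.47 / 18.02 = 0.1926 mol H2O
Molar mass of Pb(C2H3O2)2 = 325.29 g/mol → mol Pb(C2H3O2)2 = 20.91 / 325.29 = 0.06428
n = 0.1926 / 0.06428 = 3.00 ≈ 3 → Pb(C2H3O2)2·3H2O

Pb(C2H3O2)2·3H2O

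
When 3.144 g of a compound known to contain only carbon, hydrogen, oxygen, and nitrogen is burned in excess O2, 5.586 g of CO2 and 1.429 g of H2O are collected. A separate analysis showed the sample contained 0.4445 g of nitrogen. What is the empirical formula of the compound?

C4H5NO2

mol C = 5.586 / 44.01 = 0.1269; mass C = 0.1269 × 12.01 = 1.524 g
mol H = 2 × (1.429 / 18.02) = 0.1586; mass H = 0.1586 × 1.008 = 0.1599 g
mol N = 0.4445 / 14.01 = 0.03173
mass O = 3.144 − (2.129) = 1.015 g → mol O = 0.06345
Divide by the smallest (0.03173 mol N): C 4.001, H 4.999, N 1.000, O 2.000
≈ 4:5:1:2 → C4H5NO2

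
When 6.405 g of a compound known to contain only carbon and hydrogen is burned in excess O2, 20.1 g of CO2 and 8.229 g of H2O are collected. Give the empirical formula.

CH2

mol C = 20.1 / 44.01 = 0.4567; mass C = 0.4567 × 12.01 = 5.485 g
mol H = 2 × (8.229 / 18.02) = 0.9133; mass H = 0.9133 × 1.008 = 0.9206 g
Ratios (÷ 0.4567): C 1.000, H 2.000
→ CH2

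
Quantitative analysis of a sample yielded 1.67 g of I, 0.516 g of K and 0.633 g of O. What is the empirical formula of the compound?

IKO3

Moles — I: 1.67 / 126.90 = 0.01316 mol; K: 0.516 / 39.10 = 0.0132 mol; O: 0.633 / 16.00 = 0.03956 mol
Divide by the smallest (0.01316 mol I): I 1.000, K 1.003, O 3.006
→ IKO3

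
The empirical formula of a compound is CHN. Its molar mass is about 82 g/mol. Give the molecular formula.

Empirical-formula mass = 27.03 g/mol
n = 82 / 27.03 = 3.03 ≈ 3
Molecular formula = (CHN)3 = C3H3N3

C3H3N3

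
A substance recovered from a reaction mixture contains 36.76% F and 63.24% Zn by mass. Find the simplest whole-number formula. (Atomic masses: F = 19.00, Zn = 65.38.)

Assume 100 g: 36.76 g F, 63.24 g Zn.
n(F) = 36.76/19.00 = 1.935, n(Zn) = 63.24/65.38 = 0.9673
Smallest is Zn at 0.9673 mol; normalising gives F 2.000, Zn 1.000
Ratio ≈ 2:1, so the empirical formula is F2Zn

F2Zn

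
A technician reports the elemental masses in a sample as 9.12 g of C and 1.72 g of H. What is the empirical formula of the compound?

C4H9

C: 9.12 g ÷ 12.01 g/mol = 0.7594 mol
H: 1.72 g ÷ 1.008 g/mol = 1.706 mol
Smallest is C at 0.7594 mol; normalising gives C 1.000, H 2.247
Scaling by 4: C 4.00, H 8.99 → C4H9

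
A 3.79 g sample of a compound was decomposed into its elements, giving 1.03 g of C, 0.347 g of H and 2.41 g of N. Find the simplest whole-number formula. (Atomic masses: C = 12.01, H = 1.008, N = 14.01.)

Moles — C: 1.03 / 12.01 = 0.08576 mol; H: 0.347 / 1.008 = 0.3442 mol; N: 2.41 / 14.01 = 0.172 mol
Smallest is C at 0.08576 mol; normalising gives C 1.000, H 4.014, N 2.006
Ratio ≈ 1:4:2, so the empirical formula is CH4N2

CH4N2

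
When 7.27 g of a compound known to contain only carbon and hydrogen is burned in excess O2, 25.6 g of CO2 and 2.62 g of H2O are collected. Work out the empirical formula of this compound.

mol C = 25.6 / 44.01 = 0.5817; mass C = 0.5817 × 12.01 = 6.986 g
mol H = 2 × (2.62 / 18.02) = 0.2908; mass H = 0.2908 × 1.008 = 0.2931 g
Smallest is H at 0.2908 mol; normalising gives C 2.000, H 1.000
Ratio ≈ 2:1, so the empirical formula is C2H

C2H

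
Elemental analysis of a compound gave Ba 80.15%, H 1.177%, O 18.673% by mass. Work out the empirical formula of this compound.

BaH2O2

Assume 100 g: 80.15 g Ba, 1.177 g H, 18.673 g O.
Ba: 80.15 g ÷ 137.33 g/mol = 0.5836 mol
H: 1.177 g ÷ 1.008 g/mol = 1.168 mol
O: 18.673 g ÷ 16.00 g/mol = 1.167 mol
Smallest is Ba at 0.5836 mol; normalising gives Ba 1.000, H 2.001, O 2.000
→ BaH2O2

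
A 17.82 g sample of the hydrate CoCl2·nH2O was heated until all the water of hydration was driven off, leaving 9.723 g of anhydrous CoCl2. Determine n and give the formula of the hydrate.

Mass of water lost = 17.82 − 9.723 = 8.097 g → 8.097 / 18.02 = 0.4493 mol H2O
Molar mass of CoCl2 = 129.83 g/mol → mol CoCl2 = 9.723 / 129.83 = 0.07489
n = 0.4493 / 0.07489 = 6.00 ≈ 6 → CoCl2·6H2O

CoCl2·6H2O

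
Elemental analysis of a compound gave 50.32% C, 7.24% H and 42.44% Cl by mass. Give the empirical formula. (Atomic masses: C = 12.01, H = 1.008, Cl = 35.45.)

Assume 100 g: 50.32 g C, 7.24 g H, 42.44 g Cl.
n(C) = 50.32/12.01 = 4.19, n(H) = 7.24/1.008 = 7.183, n(Cl) = 42.44/35.45 = 1.197
Ratios (÷ 1.197): C 3.500, H 6.000, Cl 1.000
Scaling by 2: C 7.00, H 12.00, Cl 2.00 → C7H12Cl2

C7H12Cl2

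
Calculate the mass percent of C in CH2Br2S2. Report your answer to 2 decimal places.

Molar mass = 1(12.01) + 2(1.008) + 2(79.90) + 2(32.07) = 237.966 g/mol
Mass of C per mole = 1 × 12.01 = 12.010 g
% C = 12.010 / 237.966 × 100 = 5.05%

5.05%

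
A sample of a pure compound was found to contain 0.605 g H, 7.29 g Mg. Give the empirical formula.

H2Mg

n(H) = 0.605/1.008 = 0.6002, n(Mg) = 7.29/24.31 = 0.2999
Smallest is Mg at 0.2999 mol; normalising gives H 2.001, Mg 1.000
Ratio ≈ 2:1, so the empirical formula is H2Mg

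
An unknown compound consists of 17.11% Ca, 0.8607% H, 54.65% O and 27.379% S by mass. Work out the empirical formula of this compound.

Assume 100 g: 17.11 g Ca, 0.8607 g H, 54.65 g O, 27.379 g S.
n(Ca) = 17.11/40.08 = 0.4269, n(H) = 0.8607/1.008 = 0.8539, n(O) = 54.65/16.00 = 3.416, n(S) = 27.379/32.07 = 0.8537
Ratios (÷ 0.4269): Ca 1.000, H 2.000, O 8.001, S 2.000
≈ 1:2:8:2 → CaH2O8S2

CaH2O8S2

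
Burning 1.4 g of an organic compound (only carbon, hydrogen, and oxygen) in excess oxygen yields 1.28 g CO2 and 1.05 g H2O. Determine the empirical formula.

mol C = 1.28 / 44.01 = 0.02908; mass C = 0.02908 × 12.01 = 0.3493 g
mol H = 2 × (1.05 / 18.02) = 0.1165; mass H = 0.1165 × 1.008 = 0.1175 g
mass O = 1.4 − (0.4668) = 0.9332 g → mol O = 0.05833
Divide by the smallest (0.02908 mol C): C 1.000, H 4.007, O 2.005
≈ 1:4:2 → CH4O2

CH4O2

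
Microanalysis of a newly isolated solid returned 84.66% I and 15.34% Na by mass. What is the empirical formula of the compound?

Assume 100 g: 84.66 g I, 15.34 g Na.
n(I) = 84.66/126.90 = 0.6671, n(Na) = 15.34/22.99 = 0.6672
Divide by the smallest (0.6671 mol I): I 1.000, Na 1.000
→ INa

INa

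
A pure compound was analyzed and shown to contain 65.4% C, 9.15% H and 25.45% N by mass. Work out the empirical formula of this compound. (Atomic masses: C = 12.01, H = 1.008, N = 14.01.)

Assume 100 g: 65.4 g C, 9.15 g H, 25.45 g N.
C: 65.4 g ÷ 12.01 g/mol = 5.445 mol
H: 9.15 g ÷ 1.008 g/mol = 9.077 mol
N: 25.45 g ÷ 14.01 g/mol = 1.817 mol
Ratios (÷ 1.817): C 2.998, H 4.997, N 1.000
≈ 3:5:1 → C3H5N

C3H5N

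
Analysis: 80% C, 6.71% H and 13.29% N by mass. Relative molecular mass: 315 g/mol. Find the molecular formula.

C21H21N3

Assume 100 g: 80 g C, 6.71 g H, 13.29 g N.
Moles — C: 80 / 12.01 = 6.661 mol; H: 6.71 / 1.008 = 6.657 mol; N: 13.29 / 14.01 = 0.9486 mol
Divide by the smallest (0.9486 mol N): C 7.022, H 7.017, N 1.000
→ C7H7N
Empirical-formula mass = 105.14 g/mol
n = 315 / 105.14 = 3.00 ≈ 3
Molecular formula = (C7H7N)×3 = C21H21N3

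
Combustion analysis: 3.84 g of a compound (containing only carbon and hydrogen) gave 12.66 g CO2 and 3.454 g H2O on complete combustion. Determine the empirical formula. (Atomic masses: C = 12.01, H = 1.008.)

C3H4

mol C = 12.66 / 44.01 = 0.2877; mass C = 0.2877 × 12.01 = 3.455 g
mol H = 2 × (3.454 / 18.02) = 0.3834; mass H = 0.3834 × 1.008 = 0.3864 g
Divide by the smallest (0.2877 mol C): C 1.000, H 1.333
Scaling by 3: C 3.00, H 4.00 → C3H4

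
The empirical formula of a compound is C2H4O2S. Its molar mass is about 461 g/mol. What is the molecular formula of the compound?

Empirical-formula mass = 92.12 g/mol
n = 461 / 92.12 = 5.00 ≈ 5
Molecular formula = (C2H4O2S)5 = C10H20O10S5

C10H20O10S5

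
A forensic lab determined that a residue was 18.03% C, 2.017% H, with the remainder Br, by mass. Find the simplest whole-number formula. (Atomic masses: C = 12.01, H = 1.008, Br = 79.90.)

Assume 100 g: 18.03 g C, 2.017 g H, 79.953 g Br.
n(C) = 18.03/12.01 = 1.501, n(H) = 2.017/1.008 = 2.001, n(Br) = 79.953/79.90 = 1.001
Smallest is Br at 1.001 mol; normalising gives C 1.500, H 2.000, Br 1.000
×2: C 3.00, H 4.00, Br 2.00 → C3H4Br2

C3H4Br2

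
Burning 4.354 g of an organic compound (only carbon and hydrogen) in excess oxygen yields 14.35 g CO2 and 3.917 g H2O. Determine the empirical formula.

mol C = 14.35 / 44.01 = 0.3261; mass C = 0.3261 × 12.01 = 3.916 g
mol H = 2 × (3.917 / 18.02) = 0.4347; mass H = 0.4347 × 1.008 = 0.4382 g
Ratios (÷ 0.3261): C 1.000, H 1.333
Multiply by 3: C 3.00, H 4.00 → C3H4

C3H4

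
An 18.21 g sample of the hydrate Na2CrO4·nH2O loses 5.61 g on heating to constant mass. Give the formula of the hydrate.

Na2CrO4·4H2O

Mass of anhydrous Na2CrO4 = 18.21 − 5.61 = 12.6 g
mol H2O = 5.61 / 18.02 = 0.3113
Molar mass of Na2CrO4 = 161.98 g/mol → mol Na2CrO4 = 12.6 / 161.98 = 0.07779
n = 0.3113 / 0.07779 = 4.00 ≈ 4 → Na2CrO4·4H2O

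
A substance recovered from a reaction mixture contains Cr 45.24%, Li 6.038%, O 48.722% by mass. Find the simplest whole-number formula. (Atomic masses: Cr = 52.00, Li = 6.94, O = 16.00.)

Assume 100 g: 45.24 g Cr, 6.038 g Li, 48.722 g O.
Cr: 45.24 g ÷ 52.00 g/mol = 0.87 mol
Li: 6.038 g ÷ 6.94 g/mol = 0.87 mol
O: 48.722 g ÷ 16.00 g/mol = 3.045 mol
Divide by the smallest (0.87 mol Cr): Cr 1.000, Li 1.000, O 3.500
×2: Cr 2.00, Li 2.00, O 7.00 → Cr2Li2O7

Cr2Li2O7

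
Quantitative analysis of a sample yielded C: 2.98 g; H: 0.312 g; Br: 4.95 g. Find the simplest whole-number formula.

Moles — C: 2.98 / 12.01 = 0.2481 mol; H: 0.312 / 1.008 = 0.3095 mol; Br: 4.95 / 79.90 = 0.06195 mol
Ratios (÷ 0.06195): C 4.005, H 4.996, Br 1.000
≈ 4:5:1 → C4H5Br

C4H5Br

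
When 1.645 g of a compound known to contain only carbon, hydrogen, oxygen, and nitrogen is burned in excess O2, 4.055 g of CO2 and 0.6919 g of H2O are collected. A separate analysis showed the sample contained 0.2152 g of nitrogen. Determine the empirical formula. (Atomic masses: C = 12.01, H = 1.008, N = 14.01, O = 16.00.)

mol C = 4.055 / 44.01 = 0.09214; mass C = 0.09214 × 12.01 = 1.107 g
mol H = 2 × (0.6919 / 18.02) = 0.07679; mass H = 0.07679 × 1.008 = 0.07741 g
mol N = 0.2152 / 14.01 = 0.01536
mass O = 1.645 − (1.399) = 0.2458 g → mol O = 0.01536
Ratios (÷ 0.01536): C 5.998, H 4.999, N 1.000, O 1.000
Ratio ≈ 6:5:1:1, so the empirical formula is C6H5NO

C6H5NO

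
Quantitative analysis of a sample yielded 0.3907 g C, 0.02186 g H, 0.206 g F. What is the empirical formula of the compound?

Moles — C: 0.3907 / 12.01 = 0.03253 mol; H: 0.02186 / 1.008 = 0.02169 mol; F: 0.206 / 19.00 = 0.01084 mol
Ratios (÷ 0.01084): C 3.000, H 2.000, F 1.000
Ratio ≈ 3:2:1, so the empirical formula is C3H2F

C3H2F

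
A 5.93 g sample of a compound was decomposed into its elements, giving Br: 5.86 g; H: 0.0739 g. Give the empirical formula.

BrH

n(Br) = 5.86/79.90 = 0.07334, n(H) = 0.0739/1.008 = 0.07331
Ratios (÷ 0.07331): Br 1.000, H 1.000
→ BrH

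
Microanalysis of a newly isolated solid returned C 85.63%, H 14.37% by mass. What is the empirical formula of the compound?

Assume 100 g: 85.63 g C, 14.37 g H.
Moles — C: 85.63 / 12.01 = 7.13 mol; H: 14.37 / 1.008 = 14.26 mol
Divide by the smallest (7.13 mol C): C 1.000, H 1.999
→ CH2

CH2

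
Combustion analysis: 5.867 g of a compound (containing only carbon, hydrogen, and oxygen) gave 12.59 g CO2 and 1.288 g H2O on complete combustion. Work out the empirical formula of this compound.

mol C = 12.59 / 44.01 = 0.2861; mass C = 0.2861 × 12.01 = 3.436 g
mol H = 2 × (1.288 / 18.02) = 0.1430; mass H = 0.1430 × 1.008 = 0.1441 g
mass O = 5.867 − (3.580) = 2.287 g → mol O = 0.1429
Smallest is O at 0.1429 mol; normalising gives C 2.001, H 1.000, O 1.000
≈ 2:1:1 → C2HO

C2HO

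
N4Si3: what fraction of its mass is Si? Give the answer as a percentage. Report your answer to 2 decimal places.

Molar mass = 4(14.01) + 3(28.09) = 140.310 g/mol
Mass of Si per mole = 3 × 28.09 = 84.270 g
% Si = 84.270 / 140.310 × 100 = 60.06%

60.06%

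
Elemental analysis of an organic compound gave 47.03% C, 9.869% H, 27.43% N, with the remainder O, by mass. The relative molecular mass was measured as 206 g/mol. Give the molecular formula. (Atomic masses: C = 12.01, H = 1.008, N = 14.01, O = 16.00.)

C8H20N4O2

Assume 100 g: 47.03 g C, 9.869 g H, 27.43 g N, 15.671 g O.
n(C) = 47.03/12.01 = 3.916, n(H) = 9.869/1.008 = 9.791, n(N) = 27.43/14.01 = 1.958, n(O) = 15.671/16.00 = 0.9794
Ratios (÷ 0.9794): C 3.998, H 9.996, N 1.999, O 1.000
≈ 4:10:2:1 → C4H10N2O
Empirical-formula mass = 102.14 g/mol
n = 206 / 102.14 = 2.02 ≈ 2
Molecular formula = (C4H10N2O)×2 = C8H20N4O2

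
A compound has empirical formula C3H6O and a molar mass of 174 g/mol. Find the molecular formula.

C9H18O3

Empirical-formula mass = 58.08 g/mol
n = 174 / 58.08 = 3.00 ≈ 3
Molecular formula = (C3H6O)3 = C9H18O3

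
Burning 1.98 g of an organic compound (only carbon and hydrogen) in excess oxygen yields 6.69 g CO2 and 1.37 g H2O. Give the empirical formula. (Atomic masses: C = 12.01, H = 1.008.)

CH

mol C = 6.69 / 44.01 = 0.1520; mass C = 0.1520 × 12.01 = 1.826 g
mol H = 2 × (1.37 / 18.02) = 0.1521; mass H = 0.1521 × 1.008 = 0.1533 g
Smallest is C at 0.152 mol; normalising gives C 1.000, H 1.000
→ CH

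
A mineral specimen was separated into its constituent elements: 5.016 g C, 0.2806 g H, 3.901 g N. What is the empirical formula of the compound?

C: 5.016 g ÷ 12.01 g/mol = 0.4177 mol
H: 0.2806 g ÷ 1.008 g/mol = 0.2784 mol
N: 3.901 g ÷ 14.01 g/mol = 0.2784 mol
Divide by the smallest (0.2784 mol H): C 1.500, H 1.000, N 1.000
Scaling by 2: C 3.00, H 2.00, N 2.00 → C3H2N2

C3H2N2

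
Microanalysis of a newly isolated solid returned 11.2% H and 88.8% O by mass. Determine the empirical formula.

H2O

Assume 100 g: 11.2 g H, 88.8 g O.
H: 11.2 g ÷ 1.008 g/mol = 11.11 mol
O: 88.8 g ÷ 16.00 g/mol = 5.55 mol
Smallest is O at 5.55 mol; normalising gives H 2.002, O 1.000
≈ 2:1 → H2O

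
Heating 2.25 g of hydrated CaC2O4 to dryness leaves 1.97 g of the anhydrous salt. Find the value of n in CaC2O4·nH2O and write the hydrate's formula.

Mass of water lost = 2.25 − 1.97 = 0.28 g → 0.28 / 18.02 = 0.01554 mol H2O
Molar mass of CaC2O4 = 128.10 g/mol → mol CaC2O4 = 1.97 / 128.10 = 0.01538
n = 0.01554 / 0.01538 = 1.01 ≈ 1 → CaC2O4·H2O

CaC2O4·H2O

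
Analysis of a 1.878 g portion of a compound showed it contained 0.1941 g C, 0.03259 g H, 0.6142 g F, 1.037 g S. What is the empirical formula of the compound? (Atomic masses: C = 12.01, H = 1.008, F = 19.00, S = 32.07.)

Moles — C: 0.1941 / 12.01 = 0.01616 mol; H: 0.03259 / 1.008 = 0.03233 mol; F: 0.6142 / 19.00 = 0.03233 mol; S: 1.037 / 32.07 = 0.03234 mol
Divide by the smallest (0.01616 mol C): C 1.000, H 2.001, F 2.000, S 2.001
≈ 1:2:2:2 → CH2F2S2

CH2F2S2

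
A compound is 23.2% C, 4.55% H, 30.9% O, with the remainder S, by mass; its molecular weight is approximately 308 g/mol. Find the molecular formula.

Assume 100 g: 23.2 g C, 4.55 g H, 30.9 g O, 41.35 g S.
n(C) = 23.2/12.01 = 1.932, n(H) = 4.55/1.008 = 4.514, n(O) = 30.9/16.00 = 1.931, n(S) = 41.35/32.07 = 1.289
Smallest is S at 1.289 mol; normalising gives C 1.498, H 3.501, O 1.498, S 1.000
Multiply by 2: C 3.00, H 7.00, O 3.00, S 2.00 → C3H7O3S2
Empirical-formula mass = 155.23 g/mol
n = 308 / 155.23 = 1.98 ≈ 2
Molecular formula = (C3H7O3S2)×2 = C6H14O6S4

C6H14O6S4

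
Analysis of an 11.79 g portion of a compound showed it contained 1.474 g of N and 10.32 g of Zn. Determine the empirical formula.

N2Zn3

Moles — N: 1.474 / 14.01 = 0.1052 mol; Zn: 10.32 / 65.38 = 0.1578 mol
Ratios (÷ 0.1052): N 1.000, Zn 1.500
Multiply by 2: N 2.00, Zn 3.00 → N2Zn3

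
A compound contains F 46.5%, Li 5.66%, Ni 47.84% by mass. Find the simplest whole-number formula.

Assume 100 g: 46.5 g F, 5.66 g Li, 47.84 g Ni.
F: 46.5 g ÷ 19.00 g/mol = 2.447 mol
Li: 5.66 g ÷ 6.94 g/mol = 0.8156 mol
Ni: 47.84 g ÷ 58.69 g/mol = 0.8151 mol
Divide by the smallest (0.8151 mol Ni): F 3.002, Li 1.001, Ni 1.000
Ratio ≈ 3:1:1, so the empirical formula is F3LiNi

F3LiNi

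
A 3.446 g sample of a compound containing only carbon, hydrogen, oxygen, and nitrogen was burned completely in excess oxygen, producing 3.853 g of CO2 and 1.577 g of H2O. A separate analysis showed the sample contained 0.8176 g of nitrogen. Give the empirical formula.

C3H6N2O3

mol C = 3.853 / 44.01 = 0.08755; mass C = 0.08755 × 12.01 = 1.051 g
mol H = 2 × (1.577 / 18.02) = 0.1750; mass H = 0.1750 × 1.008 = 0.1764 g
mol N = 0.8176 / 14.01 = 0.05836
mass O = 3.446 − (2.045) = 1.401 g → mol O = 0.08753
Divide by the smallest (0.05836 mol N): C 1.500, H 2.999, N 1.000, O 1.500
Multiply by 2: C 3.00, H 6.00, N 2.00, O 3.00 → C3H6N2O3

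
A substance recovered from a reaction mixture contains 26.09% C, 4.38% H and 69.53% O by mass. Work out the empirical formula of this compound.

Assume 100 g: 26.09 g C, 4.38 g H, 69.53 g O.
n(C) = 26.09/12.01 = 2.172, n(H) = 4.38/1.008 = 4.345, n(O) = 69.53/16.00 = 4.346
Smallest is C at 2.172 mol; normalising gives C 1.000, H 2.000, O 2.000
≈ 1:2:2 → CH2O2

CH2O2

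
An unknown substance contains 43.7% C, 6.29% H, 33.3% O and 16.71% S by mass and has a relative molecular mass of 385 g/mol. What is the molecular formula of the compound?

Assume 100 g: 43.7 g C, 6.29 g H, 33.3 g O, 16.71 g S.
n(C) = 43.7/12.01 = 3.639, n(H) = 6.29/1.008 = 6.24, n(O) = 33.3/16.00 = 2.081, n(S) = 16.71/32.07 = 0.521
Ratios (÷ 0.521): C 6.983, H 11.976, O 3.994, S 1.000
→ C7H12O4S
Empirical-formula mass = 192.24 g/mol
n = 385 / 192.24 = 2.00 ≈ 2
Molecular formula = (C7H12O4S)×2 = C14H24O8S2

C14H24O8S2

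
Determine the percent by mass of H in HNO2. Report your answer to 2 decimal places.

2.14%

Molar mass = 1(1.008) + 1(14.01) + 2(16.00) = 47.018 g/mol
Mass of H per mole = 1 × 1.008 = 1.008 g
% H = 1.008 / 47.018 × 100 = 2.14%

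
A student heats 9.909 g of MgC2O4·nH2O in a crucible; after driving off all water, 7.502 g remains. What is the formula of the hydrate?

Mass of water lost = 9.909 − 7.502 = 2.407 g → 2.407 / 18.02 = 0.1336 mol H2O
Molar mass of MgC2O4 = 112.33 g/mol → mol MgC2O4 = 7.502 / 112.33 = 0.06679
n = 0.1336 / 0.06679 = 2.00 ≈ 2 → MgC2O4·2H2O

MgC2O4·2H2O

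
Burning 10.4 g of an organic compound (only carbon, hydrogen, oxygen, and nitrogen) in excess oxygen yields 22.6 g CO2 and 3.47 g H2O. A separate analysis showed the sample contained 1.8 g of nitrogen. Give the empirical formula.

C4H3NO

mol C = 22.6 / 44.01 = 0.5135; mass C = 0.5135 × 12.01 = 6.167 g
mol H = 2 × (3.47 / 18.02) = 0.3851; mass H = 0.3851 × 1.008 = 0.3882 g
mol N = 1.8 / 14.01 = 0.1285
mass O = 10.4 − (8.356) = 2.044 g → mol O = 0.1278
Smallest is O at 0.1278 mol; normalising gives C 4.019, H 3.014, N 1.006, O 1.000
→ C4H3NO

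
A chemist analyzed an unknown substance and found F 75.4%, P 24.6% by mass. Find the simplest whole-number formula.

F5P

Assume 100 g: 75.4 g F, 24.6 g P.
Moles — F: 75.4 / 19.00 = 3.968 mol; P: 24.6 / 30.97 = 0.7943 mol
Ratios (÷ 0.7943): F 4.996, P 1.000
≈ 5:1 → F5P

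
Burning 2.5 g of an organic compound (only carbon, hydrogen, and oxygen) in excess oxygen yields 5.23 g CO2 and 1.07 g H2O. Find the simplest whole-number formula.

C2H2O

mol C = 5.23 / 44.01 = 0.1188; mass C = 0.1188 × 12.01 = 1.427 g
mol H = 2 × (1.07 / 18.02) = 0.1188; mass H = 0.1188 × 1.008 = 0.1197 g
mass O = 2.5 − (1.547) = 0.9531 g → mol O = 0.05957
Smallest is O at 0.05957 mol; normalising gives C 1.995, H 1.994, O 1.000
≈ 2:2:1 → C2H2O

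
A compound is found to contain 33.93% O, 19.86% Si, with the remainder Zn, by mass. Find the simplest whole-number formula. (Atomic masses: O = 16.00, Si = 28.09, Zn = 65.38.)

O3SiZn

Assume 100 g: 33.93 g O, 19.86 g Si, 46.21 g Zn.
n(O) = 33.93/16.00 = 2.121, n(Si) = 19.86/28.09 = 0.707, n(Zn) = 46.21/65.38 = 0.7068
Divide by the smallest (0.7068 mol Zn): O 3.000, Si 1.000, Zn 1.000
Ratio ≈ 3:1:1, so the empirical formula is O3SiZn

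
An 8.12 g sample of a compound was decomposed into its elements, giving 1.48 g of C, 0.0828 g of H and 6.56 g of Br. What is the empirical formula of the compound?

C: 1.48 g ÷ 12.01 g/mol = 0.1232 mol
H: 0.0828 g ÷ 1.008 g/mol = 0.08214 mol
Br: 6.56 g ÷ 79.90 g/mol = 0.0821 mol
Smallest is Br at 0.0821 mol; normalising gives C 1.501, H 1.000, Br 1.000
×2: C 3.00, H 2.00, Br 2.00 → C3H2Br2

C3H2Br2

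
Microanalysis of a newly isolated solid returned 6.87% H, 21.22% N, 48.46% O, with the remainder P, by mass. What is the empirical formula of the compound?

H9N2O4P

Assume 100 g: 6.87 g H, 21.22 g N, 48.46 g O, 23.45 g P.
H: 6.87 g ÷ 1.008 g/mol = 6.815 mol
N: 21.22 g ÷ 14.01 g/mol = 1.515 mol
O: 48.46 g ÷ 16.00 g/mol = 3.029 mol
P: 23.45 g ÷ 30.97 g/mol = 0.7572 mol
Smallest is P at 0.7572 mol; normalising gives H 9.001, N 2.000, O 4.000, P 1.000
→ H9N2O4P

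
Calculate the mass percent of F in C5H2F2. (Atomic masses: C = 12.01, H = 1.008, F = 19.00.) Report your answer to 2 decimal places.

Molar mass = 5(12.01) + 2(1.008) + 2(19.00) = 100.066 g/mol
Mass of F per mole = 2 × 19.00 = 38.000 g
% F = 38.000 / 100.066 × 100 = 37.97%

37.97%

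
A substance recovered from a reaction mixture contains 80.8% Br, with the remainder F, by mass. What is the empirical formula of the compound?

Assume 100 g: 80.8 g Br, 19.2 g F.
n(Br) = 80.8/79.90 = 1.011, n(F) = 19.2/19.00 = 1.011
Smallest is F at 1.011 mol; normalising gives Br 1.001, F 1.000
→ BrF

BrF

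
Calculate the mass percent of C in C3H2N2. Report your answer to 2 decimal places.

54.54%

Molar mass = 3(12.01) + 2(1.008) + 2(14.01) = 66.066 g/mol
Mass of C per mole = 3 × 12.01 = 36.030 g
% C = 36.030 / 66.066 × 100 = 54.54%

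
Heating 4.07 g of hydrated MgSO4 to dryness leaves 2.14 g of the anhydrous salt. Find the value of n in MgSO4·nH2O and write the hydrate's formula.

MgSO4·6H2O

Mass of water lost = 4.07 − 2.14 = 1.93 g → 1.93 / 18.02 = 0.1071 mol H2O
Molar mass of MgSO4 = 120.38 g/mol → mol MgSO4 = 2.14 / 120.38 = 0.01778
n = 0.1071 / 0.01778 = 6.02 ≈ 6 → MgSO4·6H2O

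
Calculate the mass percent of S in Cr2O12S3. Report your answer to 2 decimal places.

Molar mass = 2(52.00) + 12(16.00) + 3(32.07) = 392.210 g/mol
Mass of S per mole = 3 × 32.07 = 96.210 g
% S = 96.210 / 392.210 × 100 = 24.53%

24.53%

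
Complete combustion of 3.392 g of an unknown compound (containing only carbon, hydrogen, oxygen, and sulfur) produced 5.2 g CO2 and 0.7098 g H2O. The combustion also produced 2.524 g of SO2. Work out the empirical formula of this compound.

mol C = 5.2 / 44.01 = 0.1182; mass C = 0.1182 × 12.01 = 1.419 g
mol H = 2 × (0.7098 / 18.02) = 0.07878; mass H = 0.07878 × 1.008 = 0.07941 g
mol S = 2.524 / 64.07 = 0.03939; mass S = 1.263 g
mass O = 3.392 − (2.762) = 0.6302 g → mol O = 0.03939
Ratios (÷ 0.03939): C 3.000, H 2.000, O 1.000, S 1.000
Ratio ≈ 3:2:1:1, so the empirical formula is C3H2OS

C3H2OS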